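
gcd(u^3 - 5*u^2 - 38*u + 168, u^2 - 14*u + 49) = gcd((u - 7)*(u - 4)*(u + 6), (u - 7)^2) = u - 7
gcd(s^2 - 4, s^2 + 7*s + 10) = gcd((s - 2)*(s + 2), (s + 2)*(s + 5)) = s + 2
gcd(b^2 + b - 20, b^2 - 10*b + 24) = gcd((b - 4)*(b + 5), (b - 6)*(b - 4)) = b - 4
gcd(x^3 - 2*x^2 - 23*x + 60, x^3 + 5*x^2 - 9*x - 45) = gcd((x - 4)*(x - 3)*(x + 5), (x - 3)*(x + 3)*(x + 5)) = x^2 + 2*x - 15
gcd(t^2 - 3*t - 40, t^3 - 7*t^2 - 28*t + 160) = t^2 - 3*t - 40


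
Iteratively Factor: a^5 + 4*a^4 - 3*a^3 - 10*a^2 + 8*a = (a + 4)*(a^4 - 3*a^2 + 2*a) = a*(a + 4)*(a^3 - 3*a + 2) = a*(a - 1)*(a + 4)*(a^2 + a - 2) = a*(a - 1)*(a + 2)*(a + 4)*(a - 1)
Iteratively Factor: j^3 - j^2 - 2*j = (j)*(j^2 - j - 2) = j*(j + 1)*(j - 2)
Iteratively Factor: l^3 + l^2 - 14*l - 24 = (l + 3)*(l^2 - 2*l - 8) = (l + 2)*(l + 3)*(l - 4)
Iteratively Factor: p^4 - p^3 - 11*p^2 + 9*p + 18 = (p + 1)*(p^3 - 2*p^2 - 9*p + 18) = (p - 2)*(p + 1)*(p^2 - 9) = (p - 2)*(p + 1)*(p + 3)*(p - 3)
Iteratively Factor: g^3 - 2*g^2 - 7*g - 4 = (g + 1)*(g^2 - 3*g - 4) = (g + 1)^2*(g - 4)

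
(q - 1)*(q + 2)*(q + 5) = q^3 + 6*q^2 + 3*q - 10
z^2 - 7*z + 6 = (z - 6)*(z - 1)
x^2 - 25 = (x - 5)*(x + 5)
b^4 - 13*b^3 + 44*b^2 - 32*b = b*(b - 8)*(b - 4)*(b - 1)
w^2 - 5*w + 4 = (w - 4)*(w - 1)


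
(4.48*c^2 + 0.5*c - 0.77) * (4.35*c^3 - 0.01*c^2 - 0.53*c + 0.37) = 19.488*c^5 + 2.1302*c^4 - 5.7289*c^3 + 1.4003*c^2 + 0.5931*c - 0.2849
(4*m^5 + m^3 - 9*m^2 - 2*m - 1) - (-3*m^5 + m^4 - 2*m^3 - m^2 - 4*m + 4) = 7*m^5 - m^4 + 3*m^3 - 8*m^2 + 2*m - 5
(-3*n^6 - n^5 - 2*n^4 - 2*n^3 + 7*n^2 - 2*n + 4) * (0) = 0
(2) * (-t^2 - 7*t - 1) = -2*t^2 - 14*t - 2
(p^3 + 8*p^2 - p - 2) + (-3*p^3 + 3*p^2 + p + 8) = -2*p^3 + 11*p^2 + 6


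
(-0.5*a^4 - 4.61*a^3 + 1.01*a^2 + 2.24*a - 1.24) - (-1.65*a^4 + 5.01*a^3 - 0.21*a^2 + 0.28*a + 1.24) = 1.15*a^4 - 9.62*a^3 + 1.22*a^2 + 1.96*a - 2.48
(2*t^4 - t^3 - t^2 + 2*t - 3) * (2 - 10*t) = -20*t^5 + 14*t^4 + 8*t^3 - 22*t^2 + 34*t - 6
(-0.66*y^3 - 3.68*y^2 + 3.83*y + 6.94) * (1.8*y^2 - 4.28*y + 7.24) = -1.188*y^5 - 3.7992*y^4 + 17.866*y^3 - 30.5436*y^2 - 1.974*y + 50.2456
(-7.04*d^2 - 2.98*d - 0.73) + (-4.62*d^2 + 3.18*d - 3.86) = -11.66*d^2 + 0.2*d - 4.59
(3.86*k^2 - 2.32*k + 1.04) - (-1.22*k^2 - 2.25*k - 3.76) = 5.08*k^2 - 0.0699999999999998*k + 4.8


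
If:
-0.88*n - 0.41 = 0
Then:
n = -0.47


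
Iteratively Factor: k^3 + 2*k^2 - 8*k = (k)*(k^2 + 2*k - 8) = k*(k - 2)*(k + 4)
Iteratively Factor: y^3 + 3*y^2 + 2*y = (y)*(y^2 + 3*y + 2) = y*(y + 1)*(y + 2)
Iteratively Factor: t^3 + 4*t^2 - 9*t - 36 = (t + 4)*(t^2 - 9) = (t - 3)*(t + 4)*(t + 3)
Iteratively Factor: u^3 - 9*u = (u - 3)*(u^2 + 3*u) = (u - 3)*(u + 3)*(u)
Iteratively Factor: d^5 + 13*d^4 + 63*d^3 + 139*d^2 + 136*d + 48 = (d + 1)*(d^4 + 12*d^3 + 51*d^2 + 88*d + 48) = (d + 1)^2*(d^3 + 11*d^2 + 40*d + 48) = (d + 1)^2*(d + 3)*(d^2 + 8*d + 16) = (d + 1)^2*(d + 3)*(d + 4)*(d + 4)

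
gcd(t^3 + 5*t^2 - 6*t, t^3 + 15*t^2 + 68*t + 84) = t + 6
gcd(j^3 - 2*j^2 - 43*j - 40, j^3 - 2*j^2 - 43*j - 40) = j^3 - 2*j^2 - 43*j - 40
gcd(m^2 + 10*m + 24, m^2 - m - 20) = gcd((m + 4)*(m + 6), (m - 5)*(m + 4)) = m + 4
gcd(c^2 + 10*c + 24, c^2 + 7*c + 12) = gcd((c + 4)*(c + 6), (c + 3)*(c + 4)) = c + 4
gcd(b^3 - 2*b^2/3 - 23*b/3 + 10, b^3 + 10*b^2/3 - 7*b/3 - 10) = b^2 + 4*b/3 - 5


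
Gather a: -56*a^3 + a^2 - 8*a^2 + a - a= -56*a^3 - 7*a^2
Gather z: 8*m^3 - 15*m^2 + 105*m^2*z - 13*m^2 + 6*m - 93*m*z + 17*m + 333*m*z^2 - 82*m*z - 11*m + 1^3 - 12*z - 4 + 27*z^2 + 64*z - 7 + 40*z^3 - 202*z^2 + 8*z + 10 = 8*m^3 - 28*m^2 + 12*m + 40*z^3 + z^2*(333*m - 175) + z*(105*m^2 - 175*m + 60)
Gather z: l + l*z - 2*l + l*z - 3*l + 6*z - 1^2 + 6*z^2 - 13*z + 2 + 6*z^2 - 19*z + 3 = -4*l + 12*z^2 + z*(2*l - 26) + 4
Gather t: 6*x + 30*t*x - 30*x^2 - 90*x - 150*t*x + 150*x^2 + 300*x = -120*t*x + 120*x^2 + 216*x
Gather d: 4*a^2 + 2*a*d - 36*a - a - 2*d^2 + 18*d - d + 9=4*a^2 - 37*a - 2*d^2 + d*(2*a + 17) + 9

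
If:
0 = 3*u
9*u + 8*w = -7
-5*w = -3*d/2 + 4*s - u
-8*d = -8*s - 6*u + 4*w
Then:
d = 49/20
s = 161/80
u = 0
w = -7/8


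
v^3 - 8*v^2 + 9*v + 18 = (v - 6)*(v - 3)*(v + 1)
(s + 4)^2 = s^2 + 8*s + 16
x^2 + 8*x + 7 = (x + 1)*(x + 7)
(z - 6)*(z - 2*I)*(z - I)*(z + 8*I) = z^4 - 6*z^3 + 5*I*z^3 + 22*z^2 - 30*I*z^2 - 132*z - 16*I*z + 96*I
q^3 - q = q*(q - 1)*(q + 1)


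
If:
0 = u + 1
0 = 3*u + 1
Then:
No Solution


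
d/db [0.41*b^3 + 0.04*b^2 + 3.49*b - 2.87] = 1.23*b^2 + 0.08*b + 3.49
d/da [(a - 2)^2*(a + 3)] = (a - 2)*(3*a + 4)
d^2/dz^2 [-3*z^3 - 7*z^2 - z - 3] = -18*z - 14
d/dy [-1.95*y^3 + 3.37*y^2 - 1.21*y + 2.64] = -5.85*y^2 + 6.74*y - 1.21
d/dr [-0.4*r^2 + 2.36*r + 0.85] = 2.36 - 0.8*r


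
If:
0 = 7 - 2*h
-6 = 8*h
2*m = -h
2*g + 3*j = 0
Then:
No Solution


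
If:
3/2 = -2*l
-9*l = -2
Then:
No Solution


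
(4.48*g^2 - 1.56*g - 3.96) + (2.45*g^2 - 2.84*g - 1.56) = 6.93*g^2 - 4.4*g - 5.52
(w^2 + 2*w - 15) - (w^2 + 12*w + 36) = -10*w - 51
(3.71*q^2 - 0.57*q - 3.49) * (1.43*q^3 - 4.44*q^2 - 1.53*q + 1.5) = 5.3053*q^5 - 17.2875*q^4 - 8.1362*q^3 + 21.9327*q^2 + 4.4847*q - 5.235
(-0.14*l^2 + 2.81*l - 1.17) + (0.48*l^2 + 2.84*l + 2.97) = 0.34*l^2 + 5.65*l + 1.8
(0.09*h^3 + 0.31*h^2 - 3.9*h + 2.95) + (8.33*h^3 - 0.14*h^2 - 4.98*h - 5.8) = 8.42*h^3 + 0.17*h^2 - 8.88*h - 2.85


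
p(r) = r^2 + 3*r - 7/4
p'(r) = 2*r + 3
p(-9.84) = 65.56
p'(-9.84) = -16.68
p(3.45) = 20.50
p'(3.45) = 9.90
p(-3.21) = -1.08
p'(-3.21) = -3.42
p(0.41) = -0.35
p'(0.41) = 3.82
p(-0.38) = -2.75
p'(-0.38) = 2.24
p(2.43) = 11.44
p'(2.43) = 7.86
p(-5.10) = 8.96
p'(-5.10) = -7.20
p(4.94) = 37.47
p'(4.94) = 12.88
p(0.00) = -1.75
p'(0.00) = 3.00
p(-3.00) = -1.75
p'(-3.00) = -3.00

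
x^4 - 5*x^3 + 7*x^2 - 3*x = x*(x - 3)*(x - 1)^2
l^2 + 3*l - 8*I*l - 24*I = (l + 3)*(l - 8*I)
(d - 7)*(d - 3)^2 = d^3 - 13*d^2 + 51*d - 63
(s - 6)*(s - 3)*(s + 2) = s^3 - 7*s^2 + 36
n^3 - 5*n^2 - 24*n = n*(n - 8)*(n + 3)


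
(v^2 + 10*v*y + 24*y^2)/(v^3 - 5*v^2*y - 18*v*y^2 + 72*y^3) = (v + 6*y)/(v^2 - 9*v*y + 18*y^2)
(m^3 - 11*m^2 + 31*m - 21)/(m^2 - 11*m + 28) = (m^2 - 4*m + 3)/(m - 4)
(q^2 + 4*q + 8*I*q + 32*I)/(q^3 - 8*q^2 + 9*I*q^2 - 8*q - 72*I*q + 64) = (q + 4)/(q^2 + q*(-8 + I) - 8*I)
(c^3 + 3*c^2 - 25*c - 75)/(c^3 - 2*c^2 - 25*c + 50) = (c + 3)/(c - 2)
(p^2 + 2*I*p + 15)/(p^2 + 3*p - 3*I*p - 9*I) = (p + 5*I)/(p + 3)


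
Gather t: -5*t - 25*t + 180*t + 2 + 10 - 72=150*t - 60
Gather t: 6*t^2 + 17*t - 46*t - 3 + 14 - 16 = 6*t^2 - 29*t - 5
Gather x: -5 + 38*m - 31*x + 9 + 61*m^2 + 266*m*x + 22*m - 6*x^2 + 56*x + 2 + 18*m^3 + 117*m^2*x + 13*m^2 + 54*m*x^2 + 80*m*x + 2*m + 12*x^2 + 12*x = 18*m^3 + 74*m^2 + 62*m + x^2*(54*m + 6) + x*(117*m^2 + 346*m + 37) + 6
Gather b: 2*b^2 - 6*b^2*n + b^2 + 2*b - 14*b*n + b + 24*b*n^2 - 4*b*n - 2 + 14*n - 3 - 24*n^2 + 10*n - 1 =b^2*(3 - 6*n) + b*(24*n^2 - 18*n + 3) - 24*n^2 + 24*n - 6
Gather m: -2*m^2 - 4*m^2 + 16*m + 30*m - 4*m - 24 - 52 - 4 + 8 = -6*m^2 + 42*m - 72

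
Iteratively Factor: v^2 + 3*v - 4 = (v + 4)*(v - 1)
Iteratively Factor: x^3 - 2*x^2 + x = (x - 1)*(x^2 - x) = x*(x - 1)*(x - 1)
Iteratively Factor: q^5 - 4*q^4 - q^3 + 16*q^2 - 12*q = (q - 3)*(q^4 - q^3 - 4*q^2 + 4*q) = (q - 3)*(q - 1)*(q^3 - 4*q) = q*(q - 3)*(q - 1)*(q^2 - 4) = q*(q - 3)*(q - 2)*(q - 1)*(q + 2)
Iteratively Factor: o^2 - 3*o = (o)*(o - 3)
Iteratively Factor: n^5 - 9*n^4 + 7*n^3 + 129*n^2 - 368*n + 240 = (n - 3)*(n^4 - 6*n^3 - 11*n^2 + 96*n - 80) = (n - 3)*(n - 1)*(n^3 - 5*n^2 - 16*n + 80) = (n - 4)*(n - 3)*(n - 1)*(n^2 - n - 20) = (n - 5)*(n - 4)*(n - 3)*(n - 1)*(n + 4)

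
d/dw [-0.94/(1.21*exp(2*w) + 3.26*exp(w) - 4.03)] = (2.2748*exp(w) + 3.0644)*exp(w)/(1.21*exp(2*w) + 3.26*exp(w) - 4.03)^2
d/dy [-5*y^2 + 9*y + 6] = 9 - 10*y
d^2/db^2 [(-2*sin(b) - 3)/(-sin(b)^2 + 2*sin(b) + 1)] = 2*(sin(b)^5 + 8*sin(b)^4 - 5*sin(b)^3 + sin(b)^2 + 10*sin(b) - 11)/(2*sin(b) + cos(b)^2)^3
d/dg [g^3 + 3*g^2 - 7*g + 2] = 3*g^2 + 6*g - 7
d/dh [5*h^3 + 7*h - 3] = 15*h^2 + 7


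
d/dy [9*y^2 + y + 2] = 18*y + 1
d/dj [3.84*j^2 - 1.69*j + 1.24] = 7.68*j - 1.69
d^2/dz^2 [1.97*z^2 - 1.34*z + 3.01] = 3.94000000000000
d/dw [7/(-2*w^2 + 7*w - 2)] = 7*(4*w - 7)/(2*w^2 - 7*w + 2)^2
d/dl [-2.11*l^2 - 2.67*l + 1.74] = -4.22*l - 2.67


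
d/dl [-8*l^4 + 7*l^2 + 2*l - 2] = -32*l^3 + 14*l + 2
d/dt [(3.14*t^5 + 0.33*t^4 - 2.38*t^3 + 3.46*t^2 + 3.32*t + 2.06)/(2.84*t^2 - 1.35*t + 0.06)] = (26.7528*t^6 - 15.0816*t^5 - 7.1537*t^4 + 6.5052*t^3 - 14.5282*t^2 - 11.2856*t + 2.9802)/(8.0656*t^4 - 7.668*t^3 + 2.1633*t^2 - 0.162*t + 0.0036)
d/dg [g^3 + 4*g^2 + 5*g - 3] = 3*g^2 + 8*g + 5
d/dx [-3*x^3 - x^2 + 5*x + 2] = -9*x^2 - 2*x + 5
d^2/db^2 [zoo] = 0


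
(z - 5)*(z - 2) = z^2 - 7*z + 10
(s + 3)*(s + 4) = s^2 + 7*s + 12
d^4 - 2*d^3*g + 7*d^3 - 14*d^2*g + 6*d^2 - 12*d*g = d*(d + 1)*(d + 6)*(d - 2*g)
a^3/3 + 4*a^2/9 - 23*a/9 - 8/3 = (a/3 + 1)*(a - 8/3)*(a + 1)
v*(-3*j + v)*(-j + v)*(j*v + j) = 3*j^3*v^2 + 3*j^3*v - 4*j^2*v^3 - 4*j^2*v^2 + j*v^4 + j*v^3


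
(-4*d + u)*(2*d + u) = -8*d^2 - 2*d*u + u^2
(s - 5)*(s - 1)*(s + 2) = s^3 - 4*s^2 - 7*s + 10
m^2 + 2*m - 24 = (m - 4)*(m + 6)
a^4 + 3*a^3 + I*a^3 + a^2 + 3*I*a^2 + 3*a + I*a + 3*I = (a + 3)*(a - I)*(a + I)^2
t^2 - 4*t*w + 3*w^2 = (t - 3*w)*(t - w)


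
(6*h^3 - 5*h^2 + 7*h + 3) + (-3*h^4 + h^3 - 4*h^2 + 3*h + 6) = -3*h^4 + 7*h^3 - 9*h^2 + 10*h + 9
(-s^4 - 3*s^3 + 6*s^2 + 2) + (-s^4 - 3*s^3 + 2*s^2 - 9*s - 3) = -2*s^4 - 6*s^3 + 8*s^2 - 9*s - 1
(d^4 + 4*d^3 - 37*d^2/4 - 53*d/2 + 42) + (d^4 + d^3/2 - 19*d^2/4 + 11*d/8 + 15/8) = 2*d^4 + 9*d^3/2 - 14*d^2 - 201*d/8 + 351/8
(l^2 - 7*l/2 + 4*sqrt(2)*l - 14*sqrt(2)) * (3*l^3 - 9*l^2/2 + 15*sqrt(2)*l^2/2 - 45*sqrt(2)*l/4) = 3*l^5 - 15*l^4 + 39*sqrt(2)*l^4/2 - 195*sqrt(2)*l^3/2 + 303*l^3/4 - 300*l^2 + 819*sqrt(2)*l^2/8 + 315*l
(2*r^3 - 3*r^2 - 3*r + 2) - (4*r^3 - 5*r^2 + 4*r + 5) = -2*r^3 + 2*r^2 - 7*r - 3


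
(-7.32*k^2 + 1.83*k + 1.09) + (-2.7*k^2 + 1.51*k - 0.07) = -10.02*k^2 + 3.34*k + 1.02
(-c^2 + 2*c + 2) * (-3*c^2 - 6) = 3*c^4 - 6*c^3 - 12*c - 12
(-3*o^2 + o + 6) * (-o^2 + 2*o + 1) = 3*o^4 - 7*o^3 - 7*o^2 + 13*o + 6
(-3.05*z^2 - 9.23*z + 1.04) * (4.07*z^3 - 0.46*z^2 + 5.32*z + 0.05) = -12.4135*z^5 - 36.1631*z^4 - 7.7474*z^3 - 49.7345*z^2 + 5.0713*z + 0.052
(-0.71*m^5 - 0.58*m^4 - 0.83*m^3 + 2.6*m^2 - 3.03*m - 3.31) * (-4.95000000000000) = 3.5145*m^5 + 2.871*m^4 + 4.1085*m^3 - 12.87*m^2 + 14.9985*m + 16.3845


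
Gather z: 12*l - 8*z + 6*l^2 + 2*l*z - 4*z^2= 6*l^2 + 12*l - 4*z^2 + z*(2*l - 8)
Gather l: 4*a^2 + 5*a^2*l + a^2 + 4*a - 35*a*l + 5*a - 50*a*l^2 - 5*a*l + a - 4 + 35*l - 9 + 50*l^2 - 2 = 5*a^2 + 10*a + l^2*(50 - 50*a) + l*(5*a^2 - 40*a + 35) - 15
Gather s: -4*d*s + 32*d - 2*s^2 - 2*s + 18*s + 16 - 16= 32*d - 2*s^2 + s*(16 - 4*d)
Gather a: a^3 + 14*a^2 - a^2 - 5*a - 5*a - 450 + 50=a^3 + 13*a^2 - 10*a - 400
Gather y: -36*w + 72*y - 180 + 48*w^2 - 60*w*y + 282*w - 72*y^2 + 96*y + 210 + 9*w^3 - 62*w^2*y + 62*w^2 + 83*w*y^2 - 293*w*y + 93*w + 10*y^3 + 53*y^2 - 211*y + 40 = 9*w^3 + 110*w^2 + 339*w + 10*y^3 + y^2*(83*w - 19) + y*(-62*w^2 - 353*w - 43) + 70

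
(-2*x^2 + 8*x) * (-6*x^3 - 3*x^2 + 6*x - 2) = 12*x^5 - 42*x^4 - 36*x^3 + 52*x^2 - 16*x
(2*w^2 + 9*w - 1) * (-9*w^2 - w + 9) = -18*w^4 - 83*w^3 + 18*w^2 + 82*w - 9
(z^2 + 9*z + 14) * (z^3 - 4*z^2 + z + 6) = z^5 + 5*z^4 - 21*z^3 - 41*z^2 + 68*z + 84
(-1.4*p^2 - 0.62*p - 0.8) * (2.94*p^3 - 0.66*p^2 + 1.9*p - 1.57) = -4.116*p^5 - 0.8988*p^4 - 4.6028*p^3 + 1.548*p^2 - 0.5466*p + 1.256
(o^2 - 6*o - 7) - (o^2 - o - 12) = 5 - 5*o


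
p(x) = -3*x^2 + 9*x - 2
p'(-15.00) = 99.00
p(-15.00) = -812.00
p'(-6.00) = 45.00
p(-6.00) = -164.00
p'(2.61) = -6.66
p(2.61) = 1.05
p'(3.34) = -11.04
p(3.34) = -5.41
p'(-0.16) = 9.96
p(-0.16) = -3.52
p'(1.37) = 0.78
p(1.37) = 4.70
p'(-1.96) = 20.76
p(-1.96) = -31.16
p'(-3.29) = 28.74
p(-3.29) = -64.08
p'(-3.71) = 31.26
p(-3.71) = -76.68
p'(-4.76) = 37.56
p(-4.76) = -112.81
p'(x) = 9 - 6*x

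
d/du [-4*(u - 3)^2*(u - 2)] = 4*(7 - 3*u)*(u - 3)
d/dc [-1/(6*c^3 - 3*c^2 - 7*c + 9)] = (18*c^2 - 6*c - 7)/(6*c^3 - 3*c^2 - 7*c + 9)^2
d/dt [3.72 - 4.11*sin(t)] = -4.11*cos(t)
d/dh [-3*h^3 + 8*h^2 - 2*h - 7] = -9*h^2 + 16*h - 2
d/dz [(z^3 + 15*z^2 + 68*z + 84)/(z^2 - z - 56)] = (z^2 - 16*z - 76)/(z^2 - 16*z + 64)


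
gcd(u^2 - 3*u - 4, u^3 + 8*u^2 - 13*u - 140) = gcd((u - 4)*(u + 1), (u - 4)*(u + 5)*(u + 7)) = u - 4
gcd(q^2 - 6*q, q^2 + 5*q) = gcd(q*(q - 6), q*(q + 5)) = q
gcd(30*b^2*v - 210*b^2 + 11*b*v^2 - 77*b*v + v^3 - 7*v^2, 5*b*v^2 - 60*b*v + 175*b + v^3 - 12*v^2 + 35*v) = 5*b*v - 35*b + v^2 - 7*v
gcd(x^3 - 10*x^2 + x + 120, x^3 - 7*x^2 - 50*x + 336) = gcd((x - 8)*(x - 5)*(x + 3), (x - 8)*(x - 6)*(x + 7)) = x - 8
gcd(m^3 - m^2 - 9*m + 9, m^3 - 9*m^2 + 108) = m + 3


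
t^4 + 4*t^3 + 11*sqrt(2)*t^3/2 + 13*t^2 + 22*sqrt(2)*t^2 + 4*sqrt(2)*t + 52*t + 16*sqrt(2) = (t + 4)*(t + sqrt(2)/2)*(t + sqrt(2))*(t + 4*sqrt(2))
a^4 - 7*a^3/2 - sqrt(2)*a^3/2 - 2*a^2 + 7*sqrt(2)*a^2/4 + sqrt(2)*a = a*(a - 4)*(a + 1/2)*(a - sqrt(2)/2)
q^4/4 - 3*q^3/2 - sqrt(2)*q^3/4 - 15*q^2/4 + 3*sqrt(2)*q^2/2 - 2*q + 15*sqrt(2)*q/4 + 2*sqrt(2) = (q/2 + 1/2)^2*(q - 8)*(q - sqrt(2))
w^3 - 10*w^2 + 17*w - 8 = (w - 8)*(w - 1)^2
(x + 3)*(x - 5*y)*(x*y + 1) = x^3*y - 5*x^2*y^2 + 3*x^2*y + x^2 - 15*x*y^2 - 5*x*y + 3*x - 15*y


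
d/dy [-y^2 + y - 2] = 1 - 2*y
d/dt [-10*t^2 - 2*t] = -20*t - 2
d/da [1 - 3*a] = -3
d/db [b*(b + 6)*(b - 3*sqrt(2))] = 3*b^2 - 6*sqrt(2)*b + 12*b - 18*sqrt(2)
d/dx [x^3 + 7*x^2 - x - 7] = 3*x^2 + 14*x - 1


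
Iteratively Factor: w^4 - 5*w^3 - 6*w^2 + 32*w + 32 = (w + 1)*(w^3 - 6*w^2 + 32) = (w + 1)*(w + 2)*(w^2 - 8*w + 16) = (w - 4)*(w + 1)*(w + 2)*(w - 4)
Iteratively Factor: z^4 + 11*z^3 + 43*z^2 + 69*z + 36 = (z + 1)*(z^3 + 10*z^2 + 33*z + 36) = (z + 1)*(z + 3)*(z^2 + 7*z + 12) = (z + 1)*(z + 3)*(z + 4)*(z + 3)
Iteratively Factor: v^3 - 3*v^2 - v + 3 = (v - 3)*(v^2 - 1) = (v - 3)*(v + 1)*(v - 1)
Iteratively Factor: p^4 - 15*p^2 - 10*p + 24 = (p - 4)*(p^3 + 4*p^2 + p - 6) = (p - 4)*(p + 2)*(p^2 + 2*p - 3) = (p - 4)*(p + 2)*(p + 3)*(p - 1)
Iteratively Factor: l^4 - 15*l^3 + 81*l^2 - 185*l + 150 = (l - 5)*(l^3 - 10*l^2 + 31*l - 30) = (l - 5)^2*(l^2 - 5*l + 6) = (l - 5)^2*(l - 3)*(l - 2)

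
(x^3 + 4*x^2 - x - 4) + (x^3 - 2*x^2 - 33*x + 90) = 2*x^3 + 2*x^2 - 34*x + 86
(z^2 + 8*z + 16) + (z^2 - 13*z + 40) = 2*z^2 - 5*z + 56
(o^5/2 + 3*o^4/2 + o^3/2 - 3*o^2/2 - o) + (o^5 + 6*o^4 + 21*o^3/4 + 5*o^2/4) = 3*o^5/2 + 15*o^4/2 + 23*o^3/4 - o^2/4 - o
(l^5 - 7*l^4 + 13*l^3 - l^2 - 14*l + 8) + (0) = l^5 - 7*l^4 + 13*l^3 - l^2 - 14*l + 8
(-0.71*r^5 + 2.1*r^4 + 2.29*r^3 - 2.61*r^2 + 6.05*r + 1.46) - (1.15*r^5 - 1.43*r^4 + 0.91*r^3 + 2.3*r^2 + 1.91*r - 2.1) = -1.86*r^5 + 3.53*r^4 + 1.38*r^3 - 4.91*r^2 + 4.14*r + 3.56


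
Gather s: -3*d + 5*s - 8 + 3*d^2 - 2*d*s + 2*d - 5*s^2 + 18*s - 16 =3*d^2 - d - 5*s^2 + s*(23 - 2*d) - 24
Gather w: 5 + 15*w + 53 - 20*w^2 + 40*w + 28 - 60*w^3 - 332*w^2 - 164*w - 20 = -60*w^3 - 352*w^2 - 109*w + 66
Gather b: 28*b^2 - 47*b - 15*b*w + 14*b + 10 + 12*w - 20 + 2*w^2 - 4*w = 28*b^2 + b*(-15*w - 33) + 2*w^2 + 8*w - 10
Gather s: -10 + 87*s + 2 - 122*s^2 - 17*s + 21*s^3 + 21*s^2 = 21*s^3 - 101*s^2 + 70*s - 8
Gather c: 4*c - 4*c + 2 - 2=0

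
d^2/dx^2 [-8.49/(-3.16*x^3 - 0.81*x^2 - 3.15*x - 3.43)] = (-(160.9704*x + 13.7538)*(3.16*x^3 + 0.81*x^2 + 3.15*x + 3.43) + 8.49*(9.48*x^2 + 1.62*x + 3.15)*(18.96*x^2 + 3.24*x + 6.3))/(3.16*x^3 + 0.81*x^2 + 3.15*x + 3.43)^3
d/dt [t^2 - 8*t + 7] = 2*t - 8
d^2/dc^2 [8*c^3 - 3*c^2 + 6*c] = 48*c - 6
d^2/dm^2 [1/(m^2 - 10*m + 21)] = 2*(-m^2 + 10*m + 4*(m - 5)^2 - 21)/(m^2 - 10*m + 21)^3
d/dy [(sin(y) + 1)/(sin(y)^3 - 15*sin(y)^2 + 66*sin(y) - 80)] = (-2*sin(y)^3 + 12*sin(y)^2 + 30*sin(y) - 146)*cos(y)/(sin(y)^3 - 15*sin(y)^2 + 66*sin(y) - 80)^2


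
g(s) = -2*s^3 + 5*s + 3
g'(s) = 5 - 6*s^2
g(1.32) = 5.00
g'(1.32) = -5.45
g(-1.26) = 0.70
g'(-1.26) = -4.53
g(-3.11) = 47.61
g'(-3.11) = -53.03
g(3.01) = -36.49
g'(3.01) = -49.36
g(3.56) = -69.44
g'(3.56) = -71.04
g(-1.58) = 2.99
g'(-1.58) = -9.98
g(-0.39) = 1.17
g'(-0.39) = 4.09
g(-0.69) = 0.21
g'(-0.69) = 2.14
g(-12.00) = 3399.00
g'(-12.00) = -859.00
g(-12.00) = 3399.00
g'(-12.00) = -859.00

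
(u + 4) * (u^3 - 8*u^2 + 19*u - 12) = u^4 - 4*u^3 - 13*u^2 + 64*u - 48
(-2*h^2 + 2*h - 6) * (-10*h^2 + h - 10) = 20*h^4 - 22*h^3 + 82*h^2 - 26*h + 60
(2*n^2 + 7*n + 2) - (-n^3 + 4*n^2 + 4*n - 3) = n^3 - 2*n^2 + 3*n + 5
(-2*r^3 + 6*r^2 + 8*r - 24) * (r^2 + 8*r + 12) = -2*r^5 - 10*r^4 + 32*r^3 + 112*r^2 - 96*r - 288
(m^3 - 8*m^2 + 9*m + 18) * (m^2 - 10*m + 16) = m^5 - 18*m^4 + 105*m^3 - 200*m^2 - 36*m + 288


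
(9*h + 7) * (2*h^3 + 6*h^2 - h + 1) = 18*h^4 + 68*h^3 + 33*h^2 + 2*h + 7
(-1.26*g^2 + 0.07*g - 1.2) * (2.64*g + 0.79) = -3.3264*g^3 - 0.8106*g^2 - 3.1127*g - 0.948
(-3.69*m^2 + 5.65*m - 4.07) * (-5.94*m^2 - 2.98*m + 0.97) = 21.9186*m^4 - 22.5648*m^3 + 3.7595*m^2 + 17.6091*m - 3.9479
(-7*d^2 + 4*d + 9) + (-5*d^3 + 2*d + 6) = -5*d^3 - 7*d^2 + 6*d + 15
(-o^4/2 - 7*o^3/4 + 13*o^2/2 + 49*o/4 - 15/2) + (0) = -o^4/2 - 7*o^3/4 + 13*o^2/2 + 49*o/4 - 15/2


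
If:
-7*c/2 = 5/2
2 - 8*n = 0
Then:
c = -5/7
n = 1/4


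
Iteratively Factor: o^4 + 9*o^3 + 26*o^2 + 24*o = (o + 4)*(o^3 + 5*o^2 + 6*o) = (o + 3)*(o + 4)*(o^2 + 2*o) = o*(o + 3)*(o + 4)*(o + 2)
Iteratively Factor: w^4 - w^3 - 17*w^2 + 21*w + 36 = (w + 1)*(w^3 - 2*w^2 - 15*w + 36) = (w - 3)*(w + 1)*(w^2 + w - 12) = (w - 3)^2*(w + 1)*(w + 4)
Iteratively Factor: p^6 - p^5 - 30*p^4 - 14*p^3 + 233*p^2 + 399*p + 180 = (p + 1)*(p^5 - 2*p^4 - 28*p^3 + 14*p^2 + 219*p + 180) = (p + 1)*(p + 3)*(p^4 - 5*p^3 - 13*p^2 + 53*p + 60) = (p - 5)*(p + 1)*(p + 3)*(p^3 - 13*p - 12) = (p - 5)*(p + 1)*(p + 3)^2*(p^2 - 3*p - 4) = (p - 5)*(p - 4)*(p + 1)*(p + 3)^2*(p + 1)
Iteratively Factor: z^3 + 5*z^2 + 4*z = (z + 4)*(z^2 + z) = z*(z + 4)*(z + 1)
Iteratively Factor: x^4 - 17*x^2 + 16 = (x - 1)*(x^3 + x^2 - 16*x - 16) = (x - 4)*(x - 1)*(x^2 + 5*x + 4) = (x - 4)*(x - 1)*(x + 1)*(x + 4)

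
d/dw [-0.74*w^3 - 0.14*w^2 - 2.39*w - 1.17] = -2.22*w^2 - 0.28*w - 2.39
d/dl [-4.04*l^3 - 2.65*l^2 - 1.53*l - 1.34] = -12.12*l^2 - 5.3*l - 1.53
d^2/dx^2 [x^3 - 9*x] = 6*x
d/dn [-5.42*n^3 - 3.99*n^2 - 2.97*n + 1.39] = -16.26*n^2 - 7.98*n - 2.97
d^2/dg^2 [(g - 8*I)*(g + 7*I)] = 2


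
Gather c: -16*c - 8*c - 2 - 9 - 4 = -24*c - 15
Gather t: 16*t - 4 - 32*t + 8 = 4 - 16*t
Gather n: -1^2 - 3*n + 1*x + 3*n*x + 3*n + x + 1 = 3*n*x + 2*x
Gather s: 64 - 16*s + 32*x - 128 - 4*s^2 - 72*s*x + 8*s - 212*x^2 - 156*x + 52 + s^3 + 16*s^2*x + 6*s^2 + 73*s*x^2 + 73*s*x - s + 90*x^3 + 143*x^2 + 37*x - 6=s^3 + s^2*(16*x + 2) + s*(73*x^2 + x - 9) + 90*x^3 - 69*x^2 - 87*x - 18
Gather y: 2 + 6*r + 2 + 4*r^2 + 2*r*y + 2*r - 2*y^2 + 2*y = 4*r^2 + 8*r - 2*y^2 + y*(2*r + 2) + 4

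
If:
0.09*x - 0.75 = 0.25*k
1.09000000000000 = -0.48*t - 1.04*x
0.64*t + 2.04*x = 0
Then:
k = -2.20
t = -7.09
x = 2.22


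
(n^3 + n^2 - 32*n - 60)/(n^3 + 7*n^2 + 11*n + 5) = (n^2 - 4*n - 12)/(n^2 + 2*n + 1)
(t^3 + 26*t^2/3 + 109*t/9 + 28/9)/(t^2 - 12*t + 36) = (9*t^3 + 78*t^2 + 109*t + 28)/(9*(t^2 - 12*t + 36))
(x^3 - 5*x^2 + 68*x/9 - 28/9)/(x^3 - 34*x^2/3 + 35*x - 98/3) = (x - 2/3)/(x - 7)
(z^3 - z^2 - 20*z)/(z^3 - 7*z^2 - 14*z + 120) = z/(z - 6)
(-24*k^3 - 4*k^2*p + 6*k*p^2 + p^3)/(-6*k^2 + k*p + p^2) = (12*k^2 + 8*k*p + p^2)/(3*k + p)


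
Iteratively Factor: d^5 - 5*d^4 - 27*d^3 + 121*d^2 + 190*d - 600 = (d - 5)*(d^4 - 27*d^2 - 14*d + 120) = (d - 5)*(d - 2)*(d^3 + 2*d^2 - 23*d - 60) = (d - 5)*(d - 2)*(d + 4)*(d^2 - 2*d - 15) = (d - 5)*(d - 2)*(d + 3)*(d + 4)*(d - 5)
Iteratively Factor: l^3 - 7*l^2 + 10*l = (l)*(l^2 - 7*l + 10) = l*(l - 5)*(l - 2)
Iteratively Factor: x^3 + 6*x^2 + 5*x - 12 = (x - 1)*(x^2 + 7*x + 12) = (x - 1)*(x + 4)*(x + 3)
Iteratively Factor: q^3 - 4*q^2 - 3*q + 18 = (q - 3)*(q^2 - q - 6) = (q - 3)*(q + 2)*(q - 3)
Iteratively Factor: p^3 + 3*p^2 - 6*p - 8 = (p - 2)*(p^2 + 5*p + 4) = (p - 2)*(p + 4)*(p + 1)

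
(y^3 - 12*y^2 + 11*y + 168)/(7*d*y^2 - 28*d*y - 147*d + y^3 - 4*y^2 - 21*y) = (y - 8)/(7*d + y)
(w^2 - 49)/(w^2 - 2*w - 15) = (49 - w^2)/(-w^2 + 2*w + 15)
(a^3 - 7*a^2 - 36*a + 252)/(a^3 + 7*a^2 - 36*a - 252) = (a - 7)/(a + 7)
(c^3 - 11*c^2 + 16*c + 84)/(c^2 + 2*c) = c - 13 + 42/c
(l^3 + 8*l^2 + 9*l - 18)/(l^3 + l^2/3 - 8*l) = 3*(l^2 + 5*l - 6)/(l*(3*l - 8))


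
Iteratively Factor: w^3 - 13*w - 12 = (w + 1)*(w^2 - w - 12) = (w + 1)*(w + 3)*(w - 4)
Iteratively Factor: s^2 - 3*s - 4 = (s + 1)*(s - 4)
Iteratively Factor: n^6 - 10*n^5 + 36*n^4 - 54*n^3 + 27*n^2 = (n)*(n^5 - 10*n^4 + 36*n^3 - 54*n^2 + 27*n) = n*(n - 3)*(n^4 - 7*n^3 + 15*n^2 - 9*n) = n*(n - 3)*(n - 1)*(n^3 - 6*n^2 + 9*n) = n*(n - 3)^2*(n - 1)*(n^2 - 3*n) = n^2*(n - 3)^2*(n - 1)*(n - 3)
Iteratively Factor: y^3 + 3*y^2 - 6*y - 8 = (y + 1)*(y^2 + 2*y - 8) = (y + 1)*(y + 4)*(y - 2)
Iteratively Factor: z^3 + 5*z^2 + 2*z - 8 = (z + 4)*(z^2 + z - 2) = (z - 1)*(z + 4)*(z + 2)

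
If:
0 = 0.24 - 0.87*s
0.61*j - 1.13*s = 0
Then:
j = 0.51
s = 0.28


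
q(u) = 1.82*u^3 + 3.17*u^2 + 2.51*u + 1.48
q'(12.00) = 864.83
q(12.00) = 3633.04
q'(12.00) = 864.83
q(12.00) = 3633.04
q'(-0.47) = 0.74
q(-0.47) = 0.81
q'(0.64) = 8.80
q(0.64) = 4.86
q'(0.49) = 6.93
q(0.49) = 3.69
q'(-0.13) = 1.78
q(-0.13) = 1.20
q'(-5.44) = 129.60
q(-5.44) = -211.36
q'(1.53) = 24.99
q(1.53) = 19.26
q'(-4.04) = 66.01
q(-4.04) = -76.93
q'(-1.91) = 10.32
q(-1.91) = -4.43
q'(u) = 5.46*u^2 + 6.34*u + 2.51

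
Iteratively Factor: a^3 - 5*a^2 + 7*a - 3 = (a - 1)*(a^2 - 4*a + 3) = (a - 3)*(a - 1)*(a - 1)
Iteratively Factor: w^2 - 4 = (w - 2)*(w + 2)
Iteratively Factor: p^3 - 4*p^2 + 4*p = (p)*(p^2 - 4*p + 4) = p*(p - 2)*(p - 2)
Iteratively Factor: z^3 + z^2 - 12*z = (z - 3)*(z^2 + 4*z) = z*(z - 3)*(z + 4)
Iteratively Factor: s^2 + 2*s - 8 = (s + 4)*(s - 2)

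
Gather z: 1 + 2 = 3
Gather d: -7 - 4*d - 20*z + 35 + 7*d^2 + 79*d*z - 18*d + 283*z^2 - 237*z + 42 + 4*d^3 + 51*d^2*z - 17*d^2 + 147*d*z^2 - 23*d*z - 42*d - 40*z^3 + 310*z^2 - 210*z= 4*d^3 + d^2*(51*z - 10) + d*(147*z^2 + 56*z - 64) - 40*z^3 + 593*z^2 - 467*z + 70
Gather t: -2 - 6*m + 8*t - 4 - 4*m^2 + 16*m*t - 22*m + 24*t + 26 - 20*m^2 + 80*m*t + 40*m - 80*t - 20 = -24*m^2 + 12*m + t*(96*m - 48)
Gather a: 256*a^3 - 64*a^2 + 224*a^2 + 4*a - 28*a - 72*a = 256*a^3 + 160*a^2 - 96*a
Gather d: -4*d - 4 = -4*d - 4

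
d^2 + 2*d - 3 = (d - 1)*(d + 3)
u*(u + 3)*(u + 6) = u^3 + 9*u^2 + 18*u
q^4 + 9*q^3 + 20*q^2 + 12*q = q*(q + 1)*(q + 2)*(q + 6)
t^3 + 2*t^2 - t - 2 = (t - 1)*(t + 1)*(t + 2)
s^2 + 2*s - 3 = (s - 1)*(s + 3)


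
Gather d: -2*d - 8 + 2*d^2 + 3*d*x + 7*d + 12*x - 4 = 2*d^2 + d*(3*x + 5) + 12*x - 12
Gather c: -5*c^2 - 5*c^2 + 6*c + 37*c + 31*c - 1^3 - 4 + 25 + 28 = -10*c^2 + 74*c + 48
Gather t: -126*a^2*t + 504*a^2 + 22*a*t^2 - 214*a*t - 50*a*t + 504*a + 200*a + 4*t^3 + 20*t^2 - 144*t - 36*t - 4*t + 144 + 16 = 504*a^2 + 704*a + 4*t^3 + t^2*(22*a + 20) + t*(-126*a^2 - 264*a - 184) + 160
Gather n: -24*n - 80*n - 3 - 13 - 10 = -104*n - 26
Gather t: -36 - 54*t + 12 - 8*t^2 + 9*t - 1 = -8*t^2 - 45*t - 25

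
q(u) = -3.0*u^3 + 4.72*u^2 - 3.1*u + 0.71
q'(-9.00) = -817.06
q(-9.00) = 2597.93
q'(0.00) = -3.10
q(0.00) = 0.71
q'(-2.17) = -65.96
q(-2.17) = 60.32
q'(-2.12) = -63.56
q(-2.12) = 57.08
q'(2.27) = -28.05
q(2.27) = -17.10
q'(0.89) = -1.83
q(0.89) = -0.43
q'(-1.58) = -40.48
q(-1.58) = 29.22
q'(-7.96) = -648.50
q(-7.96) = 1837.53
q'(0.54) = -0.63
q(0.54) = -0.06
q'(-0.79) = -16.17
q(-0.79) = 7.58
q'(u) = -9.0*u^2 + 9.44*u - 3.1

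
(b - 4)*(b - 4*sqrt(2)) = b^2 - 4*sqrt(2)*b - 4*b + 16*sqrt(2)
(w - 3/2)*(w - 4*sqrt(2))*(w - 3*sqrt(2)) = w^3 - 7*sqrt(2)*w^2 - 3*w^2/2 + 21*sqrt(2)*w/2 + 24*w - 36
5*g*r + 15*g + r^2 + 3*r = (5*g + r)*(r + 3)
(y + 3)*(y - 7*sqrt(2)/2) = y^2 - 7*sqrt(2)*y/2 + 3*y - 21*sqrt(2)/2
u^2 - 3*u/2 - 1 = (u - 2)*(u + 1/2)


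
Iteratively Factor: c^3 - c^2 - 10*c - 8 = (c - 4)*(c^2 + 3*c + 2) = (c - 4)*(c + 1)*(c + 2)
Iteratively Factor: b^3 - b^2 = (b - 1)*(b^2) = b*(b - 1)*(b)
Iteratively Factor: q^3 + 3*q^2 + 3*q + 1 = (q + 1)*(q^2 + 2*q + 1) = (q + 1)^2*(q + 1)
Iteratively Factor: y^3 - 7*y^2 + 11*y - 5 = (y - 1)*(y^2 - 6*y + 5) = (y - 1)^2*(y - 5)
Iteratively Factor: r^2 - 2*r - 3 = (r - 3)*(r + 1)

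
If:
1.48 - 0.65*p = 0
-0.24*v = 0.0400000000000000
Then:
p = 2.28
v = -0.17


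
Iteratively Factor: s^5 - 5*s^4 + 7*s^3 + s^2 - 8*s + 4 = (s - 1)*(s^4 - 4*s^3 + 3*s^2 + 4*s - 4) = (s - 1)^2*(s^3 - 3*s^2 + 4) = (s - 2)*(s - 1)^2*(s^2 - s - 2) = (s - 2)^2*(s - 1)^2*(s + 1)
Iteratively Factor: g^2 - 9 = (g + 3)*(g - 3)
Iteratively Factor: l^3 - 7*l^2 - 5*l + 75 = (l + 3)*(l^2 - 10*l + 25) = (l - 5)*(l + 3)*(l - 5)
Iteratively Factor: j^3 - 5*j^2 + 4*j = (j)*(j^2 - 5*j + 4) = j*(j - 4)*(j - 1)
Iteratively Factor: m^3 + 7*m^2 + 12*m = (m + 3)*(m^2 + 4*m) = (m + 3)*(m + 4)*(m)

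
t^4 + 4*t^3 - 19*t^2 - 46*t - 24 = (t - 4)*(t + 1)^2*(t + 6)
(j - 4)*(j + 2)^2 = j^3 - 12*j - 16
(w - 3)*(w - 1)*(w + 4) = w^3 - 13*w + 12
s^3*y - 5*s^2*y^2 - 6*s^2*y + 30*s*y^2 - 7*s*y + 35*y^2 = (s - 7)*(s - 5*y)*(s*y + y)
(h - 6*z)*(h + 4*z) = h^2 - 2*h*z - 24*z^2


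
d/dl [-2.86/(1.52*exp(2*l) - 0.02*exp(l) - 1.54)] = (8.6944*exp(l) - 0.0572)*exp(l)/(-1.52*exp(2*l) + 0.02*exp(l) + 1.54)^2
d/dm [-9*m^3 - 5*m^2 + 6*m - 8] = -27*m^2 - 10*m + 6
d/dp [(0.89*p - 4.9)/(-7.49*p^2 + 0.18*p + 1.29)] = (6.6661*p^2 - 73.402*p + 2.0301)/(56.1001*p^4 - 2.6964*p^3 - 19.2918*p^2 + 0.4644*p + 1.6641)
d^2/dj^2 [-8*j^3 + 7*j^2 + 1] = 14 - 48*j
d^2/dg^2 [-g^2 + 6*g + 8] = -2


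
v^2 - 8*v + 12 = (v - 6)*(v - 2)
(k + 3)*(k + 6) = k^2 + 9*k + 18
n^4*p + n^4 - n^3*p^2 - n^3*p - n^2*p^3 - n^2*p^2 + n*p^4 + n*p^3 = (-n + p)^2*(n + p)*(n*p + n)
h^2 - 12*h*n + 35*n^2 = (h - 7*n)*(h - 5*n)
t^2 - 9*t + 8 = (t - 8)*(t - 1)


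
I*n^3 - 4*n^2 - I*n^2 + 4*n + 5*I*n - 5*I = (n - I)*(n + 5*I)*(I*n - I)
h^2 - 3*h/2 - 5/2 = (h - 5/2)*(h + 1)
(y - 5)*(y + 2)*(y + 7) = y^3 + 4*y^2 - 31*y - 70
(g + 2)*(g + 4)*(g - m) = g^3 - g^2*m + 6*g^2 - 6*g*m + 8*g - 8*m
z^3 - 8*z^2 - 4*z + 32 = (z - 8)*(z - 2)*(z + 2)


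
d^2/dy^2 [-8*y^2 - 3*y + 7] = -16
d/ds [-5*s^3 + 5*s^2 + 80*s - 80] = -15*s^2 + 10*s + 80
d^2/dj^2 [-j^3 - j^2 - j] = -6*j - 2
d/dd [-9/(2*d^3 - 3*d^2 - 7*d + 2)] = 9*(6*d^2 - 6*d - 7)/(2*d^3 - 3*d^2 - 7*d + 2)^2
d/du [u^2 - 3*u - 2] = 2*u - 3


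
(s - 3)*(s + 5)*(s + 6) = s^3 + 8*s^2 - 3*s - 90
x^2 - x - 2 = (x - 2)*(x + 1)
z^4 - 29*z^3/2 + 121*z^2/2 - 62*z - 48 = (z - 8)*(z - 4)*(z - 3)*(z + 1/2)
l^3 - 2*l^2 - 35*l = l*(l - 7)*(l + 5)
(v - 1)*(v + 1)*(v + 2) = v^3 + 2*v^2 - v - 2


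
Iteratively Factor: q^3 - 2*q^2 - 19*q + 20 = (q + 4)*(q^2 - 6*q + 5) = (q - 1)*(q + 4)*(q - 5)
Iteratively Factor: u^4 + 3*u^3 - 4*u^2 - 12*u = (u)*(u^3 + 3*u^2 - 4*u - 12) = u*(u + 2)*(u^2 + u - 6) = u*(u - 2)*(u + 2)*(u + 3)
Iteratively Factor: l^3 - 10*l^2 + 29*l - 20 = (l - 5)*(l^2 - 5*l + 4) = (l - 5)*(l - 4)*(l - 1)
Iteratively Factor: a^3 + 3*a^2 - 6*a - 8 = (a - 2)*(a^2 + 5*a + 4) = (a - 2)*(a + 4)*(a + 1)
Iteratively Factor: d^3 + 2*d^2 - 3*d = (d + 3)*(d^2 - d) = (d - 1)*(d + 3)*(d)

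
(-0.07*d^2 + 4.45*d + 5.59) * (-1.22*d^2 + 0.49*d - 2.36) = 0.0854*d^4 - 5.4633*d^3 - 4.4741*d^2 - 7.7629*d - 13.1924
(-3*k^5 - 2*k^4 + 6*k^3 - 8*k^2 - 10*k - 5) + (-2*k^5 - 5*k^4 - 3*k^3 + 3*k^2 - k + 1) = -5*k^5 - 7*k^4 + 3*k^3 - 5*k^2 - 11*k - 4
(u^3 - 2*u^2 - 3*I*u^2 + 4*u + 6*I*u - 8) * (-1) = -u^3 + 2*u^2 + 3*I*u^2 - 4*u - 6*I*u + 8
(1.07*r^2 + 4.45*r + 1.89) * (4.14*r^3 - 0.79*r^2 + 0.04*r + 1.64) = 4.4298*r^5 + 17.5777*r^4 + 4.3519*r^3 + 0.4397*r^2 + 7.3736*r + 3.0996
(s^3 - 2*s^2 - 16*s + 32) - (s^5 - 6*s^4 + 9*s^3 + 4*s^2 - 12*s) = -s^5 + 6*s^4 - 8*s^3 - 6*s^2 - 4*s + 32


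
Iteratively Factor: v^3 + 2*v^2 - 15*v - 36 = (v + 3)*(v^2 - v - 12) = (v - 4)*(v + 3)*(v + 3)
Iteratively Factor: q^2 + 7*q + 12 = (q + 3)*(q + 4)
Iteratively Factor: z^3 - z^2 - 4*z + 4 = (z + 2)*(z^2 - 3*z + 2) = (z - 2)*(z + 2)*(z - 1)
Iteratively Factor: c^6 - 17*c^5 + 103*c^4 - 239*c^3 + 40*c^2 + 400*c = (c - 5)*(c^5 - 12*c^4 + 43*c^3 - 24*c^2 - 80*c) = (c - 5)*(c - 4)*(c^4 - 8*c^3 + 11*c^2 + 20*c) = c*(c - 5)*(c - 4)*(c^3 - 8*c^2 + 11*c + 20) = c*(c - 5)*(c - 4)^2*(c^2 - 4*c - 5) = c*(c - 5)^2*(c - 4)^2*(c + 1)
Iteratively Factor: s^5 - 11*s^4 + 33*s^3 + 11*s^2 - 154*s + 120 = (s - 1)*(s^4 - 10*s^3 + 23*s^2 + 34*s - 120) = (s - 1)*(s + 2)*(s^3 - 12*s^2 + 47*s - 60) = (s - 3)*(s - 1)*(s + 2)*(s^2 - 9*s + 20) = (s - 4)*(s - 3)*(s - 1)*(s + 2)*(s - 5)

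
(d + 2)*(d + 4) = d^2 + 6*d + 8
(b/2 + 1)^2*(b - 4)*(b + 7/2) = b^4/4 + 7*b^3/8 - 3*b^2 - 29*b/2 - 14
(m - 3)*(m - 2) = m^2 - 5*m + 6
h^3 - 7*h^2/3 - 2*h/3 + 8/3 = (h - 2)*(h - 4/3)*(h + 1)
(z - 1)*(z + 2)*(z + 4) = z^3 + 5*z^2 + 2*z - 8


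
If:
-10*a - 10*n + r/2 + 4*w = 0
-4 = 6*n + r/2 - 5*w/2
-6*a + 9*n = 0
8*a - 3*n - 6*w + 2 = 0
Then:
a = -11/85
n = -22/255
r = -1516/255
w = 52/255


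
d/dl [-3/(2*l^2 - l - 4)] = 3*(4*l - 1)/(-2*l^2 + l + 4)^2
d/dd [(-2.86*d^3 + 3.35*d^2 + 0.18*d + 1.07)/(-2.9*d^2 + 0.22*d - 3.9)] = (8.294*d^4 - 1.2584*d^3 + 34.721*d^2 - 19.924*d - 0.9374)/(8.41*d^4 - 1.276*d^3 + 22.6684*d^2 - 1.716*d + 15.21)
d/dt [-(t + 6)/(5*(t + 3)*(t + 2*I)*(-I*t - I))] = I*((t + 1)*(t + 3)*(t + 6) - (t + 1)*(t + 3)*(t + 2*I) + (t + 1)*(t + 6)*(t + 2*I) + (t + 3)*(t + 6)*(t + 2*I))/(5*(t + 1)^2*(t + 3)^2*(t + 2*I)^2)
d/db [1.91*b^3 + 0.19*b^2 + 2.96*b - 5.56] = 5.73*b^2 + 0.38*b + 2.96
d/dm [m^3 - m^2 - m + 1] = 3*m^2 - 2*m - 1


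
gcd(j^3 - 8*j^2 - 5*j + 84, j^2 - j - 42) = j - 7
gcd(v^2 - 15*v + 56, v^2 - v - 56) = v - 8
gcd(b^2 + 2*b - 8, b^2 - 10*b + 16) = b - 2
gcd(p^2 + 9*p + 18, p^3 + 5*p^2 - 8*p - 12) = p + 6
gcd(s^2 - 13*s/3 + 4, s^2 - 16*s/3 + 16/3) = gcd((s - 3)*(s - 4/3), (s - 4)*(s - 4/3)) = s - 4/3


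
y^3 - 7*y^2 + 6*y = y*(y - 6)*(y - 1)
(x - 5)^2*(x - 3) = x^3 - 13*x^2 + 55*x - 75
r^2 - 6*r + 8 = (r - 4)*(r - 2)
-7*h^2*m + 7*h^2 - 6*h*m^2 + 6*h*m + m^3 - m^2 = (-7*h + m)*(h + m)*(m - 1)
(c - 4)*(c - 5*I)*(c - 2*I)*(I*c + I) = I*c^4 + 7*c^3 - 3*I*c^3 - 21*c^2 - 14*I*c^2 - 28*c + 30*I*c + 40*I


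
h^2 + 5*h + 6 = (h + 2)*(h + 3)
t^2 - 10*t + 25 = (t - 5)^2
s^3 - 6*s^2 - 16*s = s*(s - 8)*(s + 2)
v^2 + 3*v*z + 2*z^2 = (v + z)*(v + 2*z)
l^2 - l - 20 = (l - 5)*(l + 4)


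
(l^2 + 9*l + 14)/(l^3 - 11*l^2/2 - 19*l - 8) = 2*(l + 7)/(2*l^2 - 15*l - 8)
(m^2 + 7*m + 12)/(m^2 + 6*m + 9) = (m + 4)/(m + 3)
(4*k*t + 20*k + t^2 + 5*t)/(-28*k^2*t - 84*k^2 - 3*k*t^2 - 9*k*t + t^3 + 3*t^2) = (t + 5)/(-7*k*t - 21*k + t^2 + 3*t)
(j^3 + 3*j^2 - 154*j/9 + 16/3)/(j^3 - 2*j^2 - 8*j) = (-9*j^3 - 27*j^2 + 154*j - 48)/(9*j*(-j^2 + 2*j + 8))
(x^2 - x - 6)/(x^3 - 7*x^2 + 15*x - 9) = (x + 2)/(x^2 - 4*x + 3)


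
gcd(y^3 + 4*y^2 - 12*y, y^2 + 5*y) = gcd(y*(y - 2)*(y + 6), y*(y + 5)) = y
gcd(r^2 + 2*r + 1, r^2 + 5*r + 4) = r + 1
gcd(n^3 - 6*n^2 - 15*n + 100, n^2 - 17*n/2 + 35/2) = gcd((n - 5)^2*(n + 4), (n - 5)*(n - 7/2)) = n - 5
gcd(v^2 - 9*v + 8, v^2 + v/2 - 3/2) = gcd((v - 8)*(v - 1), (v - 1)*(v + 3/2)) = v - 1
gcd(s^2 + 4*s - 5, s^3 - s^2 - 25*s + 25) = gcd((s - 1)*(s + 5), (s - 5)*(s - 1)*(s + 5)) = s^2 + 4*s - 5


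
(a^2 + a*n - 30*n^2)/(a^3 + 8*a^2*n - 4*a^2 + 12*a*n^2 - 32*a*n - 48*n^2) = (a - 5*n)/(a^2 + 2*a*n - 4*a - 8*n)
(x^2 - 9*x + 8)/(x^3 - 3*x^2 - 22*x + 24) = (x - 8)/(x^2 - 2*x - 24)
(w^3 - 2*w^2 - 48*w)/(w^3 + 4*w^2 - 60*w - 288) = w/(w + 6)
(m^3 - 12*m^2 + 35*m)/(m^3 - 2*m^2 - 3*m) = (-m^2 + 12*m - 35)/(-m^2 + 2*m + 3)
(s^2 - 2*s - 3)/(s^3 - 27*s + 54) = (s + 1)/(s^2 + 3*s - 18)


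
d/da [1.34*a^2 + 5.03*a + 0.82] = 2.68*a + 5.03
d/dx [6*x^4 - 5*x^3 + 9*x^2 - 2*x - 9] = 24*x^3 - 15*x^2 + 18*x - 2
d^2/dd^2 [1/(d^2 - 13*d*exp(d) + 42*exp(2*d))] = ((d^2 - 13*d*exp(d) + 42*exp(2*d))*(13*d*exp(d) - 168*exp(2*d) + 26*exp(d) - 2) + 2*(13*d*exp(d) - 2*d - 84*exp(2*d) + 13*exp(d))^2)/(d^2 - 13*d*exp(d) + 42*exp(2*d))^3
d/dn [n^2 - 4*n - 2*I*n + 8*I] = 2*n - 4 - 2*I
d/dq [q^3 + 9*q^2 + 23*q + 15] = 3*q^2 + 18*q + 23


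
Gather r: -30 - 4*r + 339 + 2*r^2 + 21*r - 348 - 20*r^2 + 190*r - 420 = -18*r^2 + 207*r - 459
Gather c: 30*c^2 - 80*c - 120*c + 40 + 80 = 30*c^2 - 200*c + 120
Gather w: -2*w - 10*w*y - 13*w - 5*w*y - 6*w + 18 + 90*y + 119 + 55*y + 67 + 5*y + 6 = w*(-15*y - 21) + 150*y + 210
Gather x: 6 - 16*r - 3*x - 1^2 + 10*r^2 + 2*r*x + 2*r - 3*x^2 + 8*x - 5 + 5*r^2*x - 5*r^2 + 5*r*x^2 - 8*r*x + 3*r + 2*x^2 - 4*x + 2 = 5*r^2 - 11*r + x^2*(5*r - 1) + x*(5*r^2 - 6*r + 1) + 2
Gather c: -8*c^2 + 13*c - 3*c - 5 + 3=-8*c^2 + 10*c - 2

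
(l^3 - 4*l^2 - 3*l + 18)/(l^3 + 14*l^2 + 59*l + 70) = (l^2 - 6*l + 9)/(l^2 + 12*l + 35)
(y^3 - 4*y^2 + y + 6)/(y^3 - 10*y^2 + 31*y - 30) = (y + 1)/(y - 5)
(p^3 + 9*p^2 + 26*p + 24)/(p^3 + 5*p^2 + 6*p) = (p + 4)/p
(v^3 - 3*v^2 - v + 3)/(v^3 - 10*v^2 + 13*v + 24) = (v - 1)/(v - 8)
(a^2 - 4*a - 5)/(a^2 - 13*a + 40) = (a + 1)/(a - 8)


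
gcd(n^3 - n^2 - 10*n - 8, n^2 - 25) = 1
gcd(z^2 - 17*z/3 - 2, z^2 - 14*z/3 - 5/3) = z + 1/3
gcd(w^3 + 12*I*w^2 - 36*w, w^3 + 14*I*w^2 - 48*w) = w^2 + 6*I*w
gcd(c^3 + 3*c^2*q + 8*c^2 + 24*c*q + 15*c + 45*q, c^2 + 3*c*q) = c + 3*q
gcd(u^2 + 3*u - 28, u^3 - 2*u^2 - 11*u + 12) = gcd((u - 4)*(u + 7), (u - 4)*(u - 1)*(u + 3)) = u - 4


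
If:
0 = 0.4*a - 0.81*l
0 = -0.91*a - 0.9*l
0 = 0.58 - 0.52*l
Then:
No Solution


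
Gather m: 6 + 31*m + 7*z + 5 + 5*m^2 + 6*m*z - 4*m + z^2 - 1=5*m^2 + m*(6*z + 27) + z^2 + 7*z + 10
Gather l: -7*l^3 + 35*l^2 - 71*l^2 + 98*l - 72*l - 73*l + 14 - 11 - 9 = -7*l^3 - 36*l^2 - 47*l - 6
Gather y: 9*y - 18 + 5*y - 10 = 14*y - 28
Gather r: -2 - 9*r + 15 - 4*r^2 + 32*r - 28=-4*r^2 + 23*r - 15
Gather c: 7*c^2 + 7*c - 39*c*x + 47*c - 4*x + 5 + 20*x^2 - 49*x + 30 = 7*c^2 + c*(54 - 39*x) + 20*x^2 - 53*x + 35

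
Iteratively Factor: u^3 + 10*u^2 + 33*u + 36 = (u + 3)*(u^2 + 7*u + 12) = (u + 3)*(u + 4)*(u + 3)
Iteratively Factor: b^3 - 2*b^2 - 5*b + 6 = (b - 3)*(b^2 + b - 2) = (b - 3)*(b - 1)*(b + 2)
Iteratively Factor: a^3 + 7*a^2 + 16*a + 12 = (a + 2)*(a^2 + 5*a + 6) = (a + 2)*(a + 3)*(a + 2)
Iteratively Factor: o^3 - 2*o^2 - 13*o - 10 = (o + 2)*(o^2 - 4*o - 5) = (o + 1)*(o + 2)*(o - 5)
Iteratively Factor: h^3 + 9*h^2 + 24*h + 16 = (h + 4)*(h^2 + 5*h + 4) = (h + 4)^2*(h + 1)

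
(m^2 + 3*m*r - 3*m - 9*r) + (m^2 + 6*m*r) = 2*m^2 + 9*m*r - 3*m - 9*r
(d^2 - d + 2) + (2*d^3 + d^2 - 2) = 2*d^3 + 2*d^2 - d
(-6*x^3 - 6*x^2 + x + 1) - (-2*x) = -6*x^3 - 6*x^2 + 3*x + 1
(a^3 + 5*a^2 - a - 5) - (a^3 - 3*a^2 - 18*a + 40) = 8*a^2 + 17*a - 45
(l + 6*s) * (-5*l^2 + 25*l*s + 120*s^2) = -5*l^3 - 5*l^2*s + 270*l*s^2 + 720*s^3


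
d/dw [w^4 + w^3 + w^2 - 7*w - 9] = 4*w^3 + 3*w^2 + 2*w - 7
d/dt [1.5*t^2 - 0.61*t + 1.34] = 3.0*t - 0.61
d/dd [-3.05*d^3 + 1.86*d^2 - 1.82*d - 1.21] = -9.15*d^2 + 3.72*d - 1.82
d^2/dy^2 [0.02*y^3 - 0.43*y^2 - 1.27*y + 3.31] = 0.12*y - 0.86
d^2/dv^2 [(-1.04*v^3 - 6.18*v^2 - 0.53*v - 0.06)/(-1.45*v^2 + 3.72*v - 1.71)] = (-3.5527136788005e-15*v^5 - 7.105427357601e-15*v^4 + 92.5250019999999*v^3 - 130.876848*v^2 + 8.419734*v + 44.247816)/(3.048625*v^6 - 23.4639*v^5 + 70.982865*v^4 - 106.821288*v^3 + 83.710827*v^2 - 32.632956*v + 5.000211)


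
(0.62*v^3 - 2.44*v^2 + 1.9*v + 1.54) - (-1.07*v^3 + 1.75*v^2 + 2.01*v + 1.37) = 1.69*v^3 - 4.19*v^2 - 0.11*v + 0.17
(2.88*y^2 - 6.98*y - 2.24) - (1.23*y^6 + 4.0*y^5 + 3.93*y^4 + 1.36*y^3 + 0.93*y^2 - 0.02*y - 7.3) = -1.23*y^6 - 4.0*y^5 - 3.93*y^4 - 1.36*y^3 + 1.95*y^2 - 6.96*y + 5.06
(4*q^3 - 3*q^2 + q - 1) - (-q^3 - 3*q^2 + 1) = 5*q^3 + q - 2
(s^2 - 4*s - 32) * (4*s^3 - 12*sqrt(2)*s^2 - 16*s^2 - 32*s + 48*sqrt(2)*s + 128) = 4*s^5 - 32*s^4 - 12*sqrt(2)*s^4 - 96*s^3 + 96*sqrt(2)*s^3 + 192*sqrt(2)*s^2 + 768*s^2 - 1536*sqrt(2)*s + 512*s - 4096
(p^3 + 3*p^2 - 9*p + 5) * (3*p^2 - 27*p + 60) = 3*p^5 - 18*p^4 - 48*p^3 + 438*p^2 - 675*p + 300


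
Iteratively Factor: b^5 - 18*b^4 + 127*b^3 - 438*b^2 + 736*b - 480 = (b - 4)*(b^4 - 14*b^3 + 71*b^2 - 154*b + 120) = (b - 4)*(b - 3)*(b^3 - 11*b^2 + 38*b - 40) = (b - 4)^2*(b - 3)*(b^2 - 7*b + 10) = (b - 4)^2*(b - 3)*(b - 2)*(b - 5)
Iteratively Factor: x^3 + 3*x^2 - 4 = (x + 2)*(x^2 + x - 2) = (x + 2)^2*(x - 1)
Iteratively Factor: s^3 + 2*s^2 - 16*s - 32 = (s - 4)*(s^2 + 6*s + 8) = (s - 4)*(s + 2)*(s + 4)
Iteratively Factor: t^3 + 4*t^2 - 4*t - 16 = (t + 2)*(t^2 + 2*t - 8) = (t + 2)*(t + 4)*(t - 2)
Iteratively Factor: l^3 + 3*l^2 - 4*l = (l)*(l^2 + 3*l - 4) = l*(l - 1)*(l + 4)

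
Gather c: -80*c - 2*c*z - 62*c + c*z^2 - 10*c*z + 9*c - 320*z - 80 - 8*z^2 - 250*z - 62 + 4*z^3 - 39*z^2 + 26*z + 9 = c*(z^2 - 12*z - 133) + 4*z^3 - 47*z^2 - 544*z - 133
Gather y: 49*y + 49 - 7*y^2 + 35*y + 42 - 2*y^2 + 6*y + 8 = -9*y^2 + 90*y + 99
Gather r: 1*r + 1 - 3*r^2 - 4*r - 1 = -3*r^2 - 3*r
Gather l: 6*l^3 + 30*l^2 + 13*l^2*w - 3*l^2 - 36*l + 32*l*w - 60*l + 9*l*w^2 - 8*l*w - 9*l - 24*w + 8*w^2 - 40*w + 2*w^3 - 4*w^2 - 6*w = 6*l^3 + l^2*(13*w + 27) + l*(9*w^2 + 24*w - 105) + 2*w^3 + 4*w^2 - 70*w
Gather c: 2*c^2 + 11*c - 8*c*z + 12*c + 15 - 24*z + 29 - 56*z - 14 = 2*c^2 + c*(23 - 8*z) - 80*z + 30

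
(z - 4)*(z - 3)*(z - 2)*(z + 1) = z^4 - 8*z^3 + 17*z^2 + 2*z - 24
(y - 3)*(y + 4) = y^2 + y - 12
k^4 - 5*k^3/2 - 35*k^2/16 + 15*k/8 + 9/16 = (k - 3)*(k - 3/4)*(k + 1/4)*(k + 1)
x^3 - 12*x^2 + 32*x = x*(x - 8)*(x - 4)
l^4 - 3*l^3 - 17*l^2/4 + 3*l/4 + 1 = (l - 4)*(l - 1/2)*(l + 1/2)*(l + 1)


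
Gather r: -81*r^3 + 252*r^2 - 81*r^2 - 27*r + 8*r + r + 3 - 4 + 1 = -81*r^3 + 171*r^2 - 18*r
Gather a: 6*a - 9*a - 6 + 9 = 3 - 3*a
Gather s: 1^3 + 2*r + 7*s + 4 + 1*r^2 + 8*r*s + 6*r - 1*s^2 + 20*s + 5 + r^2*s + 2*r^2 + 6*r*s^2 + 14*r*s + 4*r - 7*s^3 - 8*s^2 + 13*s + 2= 3*r^2 + 12*r - 7*s^3 + s^2*(6*r - 9) + s*(r^2 + 22*r + 40) + 12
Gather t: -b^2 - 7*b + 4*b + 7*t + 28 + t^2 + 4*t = -b^2 - 3*b + t^2 + 11*t + 28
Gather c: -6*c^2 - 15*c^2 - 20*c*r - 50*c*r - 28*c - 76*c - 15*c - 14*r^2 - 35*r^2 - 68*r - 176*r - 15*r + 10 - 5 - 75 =-21*c^2 + c*(-70*r - 119) - 49*r^2 - 259*r - 70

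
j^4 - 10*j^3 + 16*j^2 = j^2*(j - 8)*(j - 2)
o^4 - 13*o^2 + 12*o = o*(o - 3)*(o - 1)*(o + 4)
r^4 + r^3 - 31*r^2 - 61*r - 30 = (r - 6)*(r + 1)^2*(r + 5)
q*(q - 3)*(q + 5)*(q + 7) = q^4 + 9*q^3 - q^2 - 105*q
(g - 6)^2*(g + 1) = g^3 - 11*g^2 + 24*g + 36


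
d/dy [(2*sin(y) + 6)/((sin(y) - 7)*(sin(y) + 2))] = 2*(-6*sin(y) + cos(y)^2)*cos(y)/((sin(y) - 7)^2*(sin(y) + 2)^2)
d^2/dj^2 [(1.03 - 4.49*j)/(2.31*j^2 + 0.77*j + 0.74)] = (-(4.49*j - 1.03)*(4.62*j + 0.77)*(9.24*j + 1.54) + (62.2314*j + 2.156)*(2.31*j^2 + 0.77*j + 0.74))/(2.31*j^2 + 0.77*j + 0.74)^3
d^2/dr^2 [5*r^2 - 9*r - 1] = 10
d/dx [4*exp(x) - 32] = 4*exp(x)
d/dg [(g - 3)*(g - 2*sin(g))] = g + (3 - g)*(2*cos(g) - 1) - 2*sin(g)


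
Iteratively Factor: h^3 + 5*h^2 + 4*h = (h + 4)*(h^2 + h) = (h + 1)*(h + 4)*(h)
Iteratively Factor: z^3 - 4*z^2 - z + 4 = (z - 1)*(z^2 - 3*z - 4) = (z - 4)*(z - 1)*(z + 1)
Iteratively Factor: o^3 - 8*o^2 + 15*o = (o)*(o^2 - 8*o + 15) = o*(o - 3)*(o - 5)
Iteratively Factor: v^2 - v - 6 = (v + 2)*(v - 3)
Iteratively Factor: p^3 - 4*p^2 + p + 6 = (p + 1)*(p^2 - 5*p + 6) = (p - 3)*(p + 1)*(p - 2)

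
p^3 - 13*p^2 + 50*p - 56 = (p - 7)*(p - 4)*(p - 2)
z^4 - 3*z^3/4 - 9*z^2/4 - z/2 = z*(z - 2)*(z + 1/4)*(z + 1)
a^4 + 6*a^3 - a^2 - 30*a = a*(a - 2)*(a + 3)*(a + 5)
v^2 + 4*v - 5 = (v - 1)*(v + 5)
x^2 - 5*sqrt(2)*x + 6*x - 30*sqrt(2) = (x + 6)*(x - 5*sqrt(2))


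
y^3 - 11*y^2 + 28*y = y*(y - 7)*(y - 4)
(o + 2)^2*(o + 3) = o^3 + 7*o^2 + 16*o + 12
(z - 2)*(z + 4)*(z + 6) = z^3 + 8*z^2 + 4*z - 48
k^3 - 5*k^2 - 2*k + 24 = (k - 4)*(k - 3)*(k + 2)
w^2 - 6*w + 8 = (w - 4)*(w - 2)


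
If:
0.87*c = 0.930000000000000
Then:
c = 1.07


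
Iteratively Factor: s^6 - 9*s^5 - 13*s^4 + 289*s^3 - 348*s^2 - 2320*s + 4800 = (s + 4)*(s^5 - 13*s^4 + 39*s^3 + 133*s^2 - 880*s + 1200) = (s - 5)*(s + 4)*(s^4 - 8*s^3 - s^2 + 128*s - 240) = (s - 5)^2*(s + 4)*(s^3 - 3*s^2 - 16*s + 48) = (s - 5)^2*(s - 3)*(s + 4)*(s^2 - 16) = (s - 5)^2*(s - 4)*(s - 3)*(s + 4)*(s + 4)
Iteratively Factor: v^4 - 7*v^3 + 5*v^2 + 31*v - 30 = (v - 3)*(v^3 - 4*v^2 - 7*v + 10) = (v - 5)*(v - 3)*(v^2 + v - 2) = (v - 5)*(v - 3)*(v + 2)*(v - 1)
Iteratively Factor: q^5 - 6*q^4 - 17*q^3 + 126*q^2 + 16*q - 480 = (q + 4)*(q^4 - 10*q^3 + 23*q^2 + 34*q - 120) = (q - 5)*(q + 4)*(q^3 - 5*q^2 - 2*q + 24) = (q - 5)*(q - 4)*(q + 4)*(q^2 - q - 6) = (q - 5)*(q - 4)*(q + 2)*(q + 4)*(q - 3)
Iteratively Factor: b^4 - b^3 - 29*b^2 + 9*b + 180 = (b + 4)*(b^3 - 5*b^2 - 9*b + 45) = (b - 3)*(b + 4)*(b^2 - 2*b - 15) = (b - 5)*(b - 3)*(b + 4)*(b + 3)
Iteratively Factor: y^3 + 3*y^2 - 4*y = (y - 1)*(y^2 + 4*y) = y*(y - 1)*(y + 4)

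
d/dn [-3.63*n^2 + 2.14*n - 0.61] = 2.14 - 7.26*n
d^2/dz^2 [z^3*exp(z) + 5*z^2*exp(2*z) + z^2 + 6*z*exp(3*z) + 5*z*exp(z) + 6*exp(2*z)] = z^3*exp(z) + 20*z^2*exp(2*z) + 6*z^2*exp(z) + 54*z*exp(3*z) + 40*z*exp(2*z) + 11*z*exp(z) + 36*exp(3*z) + 34*exp(2*z) + 10*exp(z) + 2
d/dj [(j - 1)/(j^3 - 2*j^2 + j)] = (1 - 2*j)/(j^2*(j^2 - 2*j + 1))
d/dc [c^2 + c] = 2*c + 1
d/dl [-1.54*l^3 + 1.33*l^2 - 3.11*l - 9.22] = -4.62*l^2 + 2.66*l - 3.11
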